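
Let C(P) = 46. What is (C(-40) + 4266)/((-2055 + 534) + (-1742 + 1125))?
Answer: -2156/1069 ≈ -2.0168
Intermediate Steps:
(C(-40) + 4266)/((-2055 + 534) + (-1742 + 1125)) = (46 + 4266)/((-2055 + 534) + (-1742 + 1125)) = 4312/(-1521 - 617) = 4312/(-2138) = 4312*(-1/2138) = -2156/1069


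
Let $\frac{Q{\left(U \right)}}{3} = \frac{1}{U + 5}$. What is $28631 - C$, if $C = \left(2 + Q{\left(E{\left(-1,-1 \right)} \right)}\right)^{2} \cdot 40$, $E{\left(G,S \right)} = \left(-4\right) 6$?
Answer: $\frac{10286791}{361} \approx 28495.0$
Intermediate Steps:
$E{\left(G,S \right)} = -24$
$Q{\left(U \right)} = \frac{3}{5 + U}$ ($Q{\left(U \right)} = \frac{3}{U + 5} = \frac{3}{5 + U}$)
$C = \frac{49000}{361}$ ($C = \left(2 + \frac{3}{5 - 24}\right)^{2} \cdot 40 = \left(2 + \frac{3}{-19}\right)^{2} \cdot 40 = \left(2 + 3 \left(- \frac{1}{19}\right)\right)^{2} \cdot 40 = \left(2 - \frac{3}{19}\right)^{2} \cdot 40 = \left(\frac{35}{19}\right)^{2} \cdot 40 = \frac{1225}{361} \cdot 40 = \frac{49000}{361} \approx 135.73$)
$28631 - C = 28631 - \frac{49000}{361} = \frac{10286791}{361}$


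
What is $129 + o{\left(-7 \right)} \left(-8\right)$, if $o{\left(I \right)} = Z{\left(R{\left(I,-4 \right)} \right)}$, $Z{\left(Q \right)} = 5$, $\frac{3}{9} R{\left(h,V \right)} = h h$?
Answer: $89$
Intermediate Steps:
$R{\left(h,V \right)} = 3 h^{2}$ ($R{\left(h,V \right)} = 3 h h = 3 h^{2}$)
$o{\left(I \right)} = 5$
$129 + o{\left(-7 \right)} \left(-8\right) = 129 + 5 \left(-8\right) = 129 - 40 = 89$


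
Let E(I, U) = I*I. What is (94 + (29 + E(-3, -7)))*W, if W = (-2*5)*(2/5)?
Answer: -528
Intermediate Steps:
W = -4 (W = -20/5 = -10*⅖ = -4)
E(I, U) = I²
(94 + (29 + E(-3, -7)))*W = (94 + (29 + (-3)²))*(-4) = (94 + (29 + 9))*(-4) = (94 + 38)*(-4) = 132*(-4) = -528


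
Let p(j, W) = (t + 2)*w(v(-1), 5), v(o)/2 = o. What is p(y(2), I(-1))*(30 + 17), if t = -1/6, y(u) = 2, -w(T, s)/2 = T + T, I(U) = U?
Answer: 2068/3 ≈ 689.33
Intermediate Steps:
v(o) = 2*o
w(T, s) = -4*T (w(T, s) = -2*(T + T) = -4*T)
t = -⅙ (t = -1*⅙ = -⅙ ≈ -0.16667)
p(j, W) = 44/3 (p(j, W) = (-⅙ + 2)*(-8*(-1)) = 11*(-4*(-2))/6 = (11/6)*8 = 44/3)
p(y(2), I(-1))*(30 + 17) = 44*(30 + 17)/3 = (44/3)*47 = 2068/3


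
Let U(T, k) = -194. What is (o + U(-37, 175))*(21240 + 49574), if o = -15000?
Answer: -1075947916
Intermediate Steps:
(o + U(-37, 175))*(21240 + 49574) = (-15000 - 194)*(21240 + 49574) = -15194*70814 = -1075947916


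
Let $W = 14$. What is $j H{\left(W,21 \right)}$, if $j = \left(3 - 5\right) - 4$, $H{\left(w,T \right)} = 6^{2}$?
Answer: $-216$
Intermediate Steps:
$H{\left(w,T \right)} = 36$
$j = -6$ ($j = -2 - 4 = -6$)
$j H{\left(W,21 \right)} = \left(-6\right) 36 = -216$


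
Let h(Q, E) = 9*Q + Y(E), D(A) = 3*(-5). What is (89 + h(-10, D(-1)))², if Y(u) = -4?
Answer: 25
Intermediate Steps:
D(A) = -15
h(Q, E) = -4 + 9*Q (h(Q, E) = 9*Q - 4 = -4 + 9*Q)
(89 + h(-10, D(-1)))² = (89 + (-4 + 9*(-10)))² = (89 + (-4 - 90))² = (89 - 94)² = (-5)² = 25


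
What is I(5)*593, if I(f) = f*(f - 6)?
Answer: -2965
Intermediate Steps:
I(f) = f*(-6 + f)
I(5)*593 = (5*(-6 + 5))*593 = (5*(-1))*593 = -5*593 = -2965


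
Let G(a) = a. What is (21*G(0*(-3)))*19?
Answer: 0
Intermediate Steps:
(21*G(0*(-3)))*19 = (21*(0*(-3)))*19 = (21*0)*19 = 0*19 = 0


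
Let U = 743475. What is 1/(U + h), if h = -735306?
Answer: 1/8169 ≈ 0.00012241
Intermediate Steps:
1/(U + h) = 1/(743475 - 735306) = 1/8169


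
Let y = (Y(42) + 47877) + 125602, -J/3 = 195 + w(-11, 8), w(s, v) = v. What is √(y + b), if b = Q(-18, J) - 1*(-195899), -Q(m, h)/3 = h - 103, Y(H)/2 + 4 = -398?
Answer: 3*√41190 ≈ 608.86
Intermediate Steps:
Y(H) = -804 (Y(H) = -8 + 2*(-398) = -8 - 796 = -804)
J = -609 (J = -3*(195 + 8) = -3*203 = -609)
Q(m, h) = 309 - 3*h (Q(m, h) = -3*(h - 103) = -3*(-103 + h) = 309 - 3*h)
b = 198035 (b = (309 - 3*(-609)) - 1*(-195899) = (309 + 1827) + 195899 = 2136 + 195899 = 198035)
y = 172675 (y = (-804 + 47877) + 125602 = 47073 + 125602 = 172675)
√(y + b) = √(172675 + 198035) = √370710 = 3*√41190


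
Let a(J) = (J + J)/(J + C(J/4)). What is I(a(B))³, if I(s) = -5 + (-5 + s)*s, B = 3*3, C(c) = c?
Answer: -17779581/15625 ≈ -1137.9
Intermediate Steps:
B = 9
a(J) = 8/5 (a(J) = (J + J)/(J + J/4) = (2*J)/(J + J*(¼)) = (2*J)/(J + J/4) = (2*J)/((5*J/4)) = (2*J)*(4/(5*J)) = 8/5)
I(s) = -5 + s*(-5 + s)
I(a(B))³ = (-5 + (8/5)² - 5*8/5)³ = (-5 + 64/25 - 8)³ = (-261/25)³ = -17779581/15625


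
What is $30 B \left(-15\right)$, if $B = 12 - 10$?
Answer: $-900$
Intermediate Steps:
$B = 2$ ($B = 12 - 10 = 2$)
$30 B \left(-15\right) = 30 \cdot 2 \left(-15\right) = 60 \left(-15\right) = -900$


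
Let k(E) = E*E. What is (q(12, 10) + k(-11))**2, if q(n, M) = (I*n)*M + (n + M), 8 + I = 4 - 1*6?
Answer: 1117249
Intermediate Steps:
k(E) = E**2
I = -10 (I = -8 + (4 - 1*6) = -8 + (4 - 6) = -8 - 2 = -10)
q(n, M) = M + n - 10*M*n (q(n, M) = (-10*n)*M + (n + M) = -10*M*n + (M + n) = M + n - 10*M*n)
(q(12, 10) + k(-11))**2 = ((10 + 12 - 10*10*12) + (-11)**2)**2 = ((10 + 12 - 1200) + 121)**2 = (-1178 + 121)**2 = (-1057)**2 = 1117249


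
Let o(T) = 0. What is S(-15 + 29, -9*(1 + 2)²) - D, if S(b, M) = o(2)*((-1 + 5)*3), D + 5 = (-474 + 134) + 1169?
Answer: -824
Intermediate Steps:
D = 824 (D = -5 + ((-474 + 134) + 1169) = -5 + (-340 + 1169) = -5 + 829 = 824)
S(b, M) = 0 (S(b, M) = 0*((-1 + 5)*3) = 0*(4*3) = 0*12 = 0)
S(-15 + 29, -9*(1 + 2)²) - D = 0 - 1*824 = 0 - 824 = -824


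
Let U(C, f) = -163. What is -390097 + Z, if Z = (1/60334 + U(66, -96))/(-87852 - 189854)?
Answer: -6536119619764547/16755113804 ≈ -3.9010e+5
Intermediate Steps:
Z = 9834441/16755113804 (Z = (1/60334 - 163)/(-87852 - 189854) = (1/60334 - 163)/(-277706) = -9834441/60334*(-1/277706) = 9834441/16755113804 ≈ 0.00058695)
-390097 + Z = -390097 + 9834441/16755113804 = -6536119619764547/16755113804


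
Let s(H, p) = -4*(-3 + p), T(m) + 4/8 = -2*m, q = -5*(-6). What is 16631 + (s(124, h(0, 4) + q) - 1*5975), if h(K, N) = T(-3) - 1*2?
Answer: 10534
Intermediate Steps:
q = 30
T(m) = -½ - 2*m
h(K, N) = 7/2 (h(K, N) = (-½ - 2*(-3)) - 1*2 = (-½ + 6) - 2 = 11/2 - 2 = 7/2)
s(H, p) = 12 - 4*p
16631 + (s(124, h(0, 4) + q) - 1*5975) = 16631 + ((12 - 4*(7/2 + 30)) - 1*5975) = 16631 + ((12 - 4*67/2) - 5975) = 16631 + ((12 - 134) - 5975) = 16631 + (-122 - 5975) = 16631 - 6097 = 10534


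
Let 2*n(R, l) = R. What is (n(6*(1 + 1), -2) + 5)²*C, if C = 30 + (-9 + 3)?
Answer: 2904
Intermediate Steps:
n(R, l) = R/2
C = 24 (C = 30 - 6 = 24)
(n(6*(1 + 1), -2) + 5)²*C = ((6*(1 + 1))/2 + 5)²*24 = ((6*2)/2 + 5)²*24 = ((½)*12 + 5)²*24 = (6 + 5)²*24 = 11²*24 = 121*24 = 2904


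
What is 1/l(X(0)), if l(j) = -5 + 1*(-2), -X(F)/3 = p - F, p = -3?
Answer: -⅐ ≈ -0.14286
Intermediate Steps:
X(F) = 9 + 3*F (X(F) = -3*(-3 - F) = 9 + 3*F)
l(j) = -7 (l(j) = -5 - 2 = -7)
1/l(X(0)) = 1/(-7) = -⅐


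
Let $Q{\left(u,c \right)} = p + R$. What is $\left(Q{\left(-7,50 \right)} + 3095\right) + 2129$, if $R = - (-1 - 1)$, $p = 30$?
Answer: $5256$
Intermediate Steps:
$R = 2$ ($R = \left(-1\right) \left(-2\right) = 2$)
$Q{\left(u,c \right)} = 32$ ($Q{\left(u,c \right)} = 30 + 2 = 32$)
$\left(Q{\left(-7,50 \right)} + 3095\right) + 2129 = \left(32 + 3095\right) + 2129 = 3127 + 2129 = 5256$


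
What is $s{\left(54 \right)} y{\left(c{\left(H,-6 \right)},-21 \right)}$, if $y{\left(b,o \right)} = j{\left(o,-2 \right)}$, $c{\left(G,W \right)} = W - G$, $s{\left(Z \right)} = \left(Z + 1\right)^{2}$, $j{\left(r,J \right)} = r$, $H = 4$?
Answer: $-63525$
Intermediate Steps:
$s{\left(Z \right)} = \left(1 + Z\right)^{2}$
$y{\left(b,o \right)} = o$
$s{\left(54 \right)} y{\left(c{\left(H,-6 \right)},-21 \right)} = \left(1 + 54\right)^{2} \left(-21\right) = 55^{2} \left(-21\right) = 3025 \left(-21\right) = -63525$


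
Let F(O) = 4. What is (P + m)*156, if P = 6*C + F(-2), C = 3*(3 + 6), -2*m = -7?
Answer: 26442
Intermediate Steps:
m = 7/2 (m = -½*(-7) = 7/2 ≈ 3.5000)
C = 27 (C = 3*9 = 27)
P = 166 (P = 6*27 + 4 = 162 + 4 = 166)
(P + m)*156 = (166 + 7/2)*156 = (339/2)*156 = 26442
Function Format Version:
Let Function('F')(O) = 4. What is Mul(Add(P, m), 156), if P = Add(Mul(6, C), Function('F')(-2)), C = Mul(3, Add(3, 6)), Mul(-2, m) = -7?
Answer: 26442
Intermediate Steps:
m = Rational(7, 2) (m = Mul(Rational(-1, 2), -7) = Rational(7, 2) ≈ 3.5000)
C = 27 (C = Mul(3, 9) = 27)
P = 166 (P = Add(Mul(6, 27), 4) = Add(162, 4) = 166)
Mul(Add(P, m), 156) = Mul(Add(166, Rational(7, 2)), 156) = Mul(Rational(339, 2), 156) = 26442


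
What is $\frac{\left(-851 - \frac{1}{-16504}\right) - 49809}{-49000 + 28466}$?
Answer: $\frac{836092639}{338893136} \approx 2.4671$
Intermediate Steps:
$\frac{\left(-851 - \frac{1}{-16504}\right) - 49809}{-49000 + 28466} = \frac{\left(-851 - - \frac{1}{16504}\right) - 49809}{-20534} = \left(\left(-851 + \frac{1}{16504}\right) - 49809\right) \left(- \frac{1}{20534}\right) = \left(- \frac{14044903}{16504} - 49809\right) \left(- \frac{1}{20534}\right) = \left(- \frac{836092639}{16504}\right) \left(- \frac{1}{20534}\right) = \frac{836092639}{338893136}$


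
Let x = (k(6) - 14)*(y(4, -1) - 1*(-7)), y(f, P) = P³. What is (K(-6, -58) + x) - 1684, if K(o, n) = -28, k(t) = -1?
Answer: -1802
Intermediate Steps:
x = -90 (x = (-1 - 14)*((-1)³ - 1*(-7)) = -15*(-1 + 7) = -15*6 = -90)
(K(-6, -58) + x) - 1684 = (-28 - 90) - 1684 = -118 - 1684 = -1802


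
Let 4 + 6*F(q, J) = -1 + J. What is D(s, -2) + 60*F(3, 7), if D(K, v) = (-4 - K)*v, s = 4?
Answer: 36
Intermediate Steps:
D(K, v) = v*(-4 - K)
F(q, J) = -⅚ + J/6 (F(q, J) = -⅔ + (-1 + J)/6 = -⅔ + (-⅙ + J/6) = -⅚ + J/6)
D(s, -2) + 60*F(3, 7) = -1*(-2)*(4 + 4) + 60*(-⅚ + (⅙)*7) = -1*(-2)*8 + 60*(-⅚ + 7/6) = 16 + 60*(⅓) = 16 + 20 = 36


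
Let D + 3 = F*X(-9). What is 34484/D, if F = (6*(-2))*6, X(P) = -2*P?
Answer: -34484/1299 ≈ -26.547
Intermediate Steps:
F = -72 (F = -12*6 = -72)
D = -1299 (D = -3 - (-144)*(-9) = -3 - 72*18 = -3 - 1296 = -1299)
34484/D = 34484/(-1299) = 34484*(-1/1299) = -34484/1299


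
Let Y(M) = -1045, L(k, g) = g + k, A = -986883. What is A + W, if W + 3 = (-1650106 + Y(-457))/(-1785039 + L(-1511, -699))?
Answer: -1763809365463/1787249 ≈ -9.8689e+5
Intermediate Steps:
W = -3710596/1787249 (W = -3 + (-1650106 - 1045)/(-1785039 + (-699 - 1511)) = -3 - 1651151/(-1785039 - 2210) = -3 - 1651151/(-1787249) = -3 - 1651151*(-1/1787249) = -3 + 1651151/1787249 = -3710596/1787249 ≈ -2.0761)
A + W = -986883 - 3710596/1787249 = -1763809365463/1787249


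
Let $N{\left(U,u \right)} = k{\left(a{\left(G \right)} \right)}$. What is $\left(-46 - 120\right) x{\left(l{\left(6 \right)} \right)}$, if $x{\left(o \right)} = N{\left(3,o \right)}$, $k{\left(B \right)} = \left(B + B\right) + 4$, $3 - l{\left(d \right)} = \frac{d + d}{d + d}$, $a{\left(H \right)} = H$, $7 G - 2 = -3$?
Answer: $- \frac{4316}{7} \approx -616.57$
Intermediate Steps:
$G = - \frac{1}{7}$ ($G = \frac{2}{7} + \frac{1}{7} \left(-3\right) = \frac{2}{7} - \frac{3}{7} = - \frac{1}{7} \approx -0.14286$)
$l{\left(d \right)} = 2$ ($l{\left(d \right)} = 3 - \frac{d + d}{d + d} = 3 - \frac{2 d}{2 d} = 3 - 2 d \frac{1}{2 d} = 3 - 1 = 2$)
$k{\left(B \right)} = 4 + 2 B$ ($k{\left(B \right)} = 2 B + 4 = 4 + 2 B$)
$N{\left(U,u \right)} = \frac{26}{7}$ ($N{\left(U,u \right)} = 4 + 2 \left(- \frac{1}{7}\right) = 4 - \frac{2}{7} = \frac{26}{7}$)
$x{\left(o \right)} = \frac{26}{7}$
$\left(-46 - 120\right) x{\left(l{\left(6 \right)} \right)} = \left(-46 - 120\right) \frac{26}{7} = \left(-166\right) \frac{26}{7} = - \frac{4316}{7}$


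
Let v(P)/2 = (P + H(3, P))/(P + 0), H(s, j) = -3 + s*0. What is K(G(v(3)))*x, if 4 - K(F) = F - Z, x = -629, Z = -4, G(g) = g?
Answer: 0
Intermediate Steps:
H(s, j) = -3 (H(s, j) = -3 + 0 = -3)
v(P) = 2*(-3 + P)/P (v(P) = 2*((P - 3)/(P + 0)) = 2*((-3 + P)/P) = 2*(-3 + P)/P)
K(F) = -F (K(F) = 4 - (F - 1*(-4)) = 4 - (F + 4) = 4 - (4 + F) = 4 + (-4 - F) = -F)
K(G(v(3)))*x = -(2 - 6/3)*(-629) = -(2 - 6*1/3)*(-629) = -(2 - 2)*(-629) = -1*0*(-629) = 0*(-629) = 0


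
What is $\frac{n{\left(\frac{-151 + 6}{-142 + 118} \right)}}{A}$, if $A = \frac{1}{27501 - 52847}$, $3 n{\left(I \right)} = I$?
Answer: $- \frac{1837585}{36} \approx -51044.0$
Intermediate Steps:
$n{\left(I \right)} = \frac{I}{3}$
$A = - \frac{1}{25346}$ ($A = \frac{1}{-25346} = - \frac{1}{25346} \approx -3.9454 \cdot 10^{-5}$)
$\frac{n{\left(\frac{-151 + 6}{-142 + 118} \right)}}{A} = \frac{\frac{1}{3} \frac{-151 + 6}{-142 + 118}}{- \frac{1}{25346}} = \frac{\left(-145\right) \frac{1}{-24}}{3} \left(-25346\right) = \frac{\left(-145\right) \left(- \frac{1}{24}\right)}{3} \left(-25346\right) = \frac{1}{3} \cdot \frac{145}{24} \left(-25346\right) = \frac{145}{72} \left(-25346\right) = - \frac{1837585}{36}$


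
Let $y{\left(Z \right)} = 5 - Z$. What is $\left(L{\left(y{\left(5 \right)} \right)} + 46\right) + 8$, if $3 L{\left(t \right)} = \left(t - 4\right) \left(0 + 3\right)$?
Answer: $50$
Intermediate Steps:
$L{\left(t \right)} = -4 + t$ ($L{\left(t \right)} = \frac{\left(t - 4\right) \left(0 + 3\right)}{3} = \frac{\left(t - 4\right) 3}{3} = \frac{\left(-4 + t\right) 3}{3} = \frac{-12 + 3 t}{3} = -4 + t$)
$\left(L{\left(y{\left(5 \right)} \right)} + 46\right) + 8 = \left(\left(-4 + \left(5 - 5\right)\right) + 46\right) + 8 = \left(\left(-4 + 0\right) + 46\right) + 8 = \left(-4 + 46\right) + 8 = 42 + 8 = 50$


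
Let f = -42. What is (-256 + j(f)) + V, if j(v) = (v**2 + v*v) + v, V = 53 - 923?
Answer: 2360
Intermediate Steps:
V = -870
j(v) = v + 2*v**2 (j(v) = (v**2 + v**2) + v = 2*v**2 + v = v + 2*v**2)
(-256 + j(f)) + V = (-256 - 42*(1 + 2*(-42))) - 870 = (-256 - 42*(1 - 84)) - 870 = (-256 - 42*(-83)) - 870 = (-256 + 3486) - 870 = 3230 - 870 = 2360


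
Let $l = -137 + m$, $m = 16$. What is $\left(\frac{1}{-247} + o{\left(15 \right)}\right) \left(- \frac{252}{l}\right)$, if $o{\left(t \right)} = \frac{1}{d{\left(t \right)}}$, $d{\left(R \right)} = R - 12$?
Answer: $\frac{20496}{29887} \approx 0.68578$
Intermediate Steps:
$d{\left(R \right)} = -12 + R$ ($d{\left(R \right)} = R - 12 = -12 + R$)
$l = -121$ ($l = -137 + 16 = -121$)
$o{\left(t \right)} = \frac{1}{-12 + t}$
$\left(\frac{1}{-247} + o{\left(15 \right)}\right) \left(- \frac{252}{l}\right) = \left(\frac{1}{-247} + \frac{1}{-12 + 15}\right) \left(- \frac{252}{-121}\right) = \left(- \frac{1}{247} + \frac{1}{3}\right) \left(\left(-252\right) \left(- \frac{1}{121}\right)\right) = \left(- \frac{1}{247} + \frac{1}{3}\right) \frac{252}{121} = \frac{244}{741} \cdot \frac{252}{121} = \frac{20496}{29887}$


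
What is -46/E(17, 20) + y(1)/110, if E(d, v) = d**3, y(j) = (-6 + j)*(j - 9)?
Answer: 19146/54043 ≈ 0.35427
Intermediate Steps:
y(j) = (-9 + j)*(-6 + j) (y(j) = (-6 + j)*(-9 + j) = (-9 + j)*(-6 + j))
-46/E(17, 20) + y(1)/110 = -46/(17**3) + (54 + 1**2 - 15*1)/110 = -46/4913 + (54 + 1 - 15)*(1/110) = -46*1/4913 + 40*(1/110) = -46/4913 + 4/11 = 19146/54043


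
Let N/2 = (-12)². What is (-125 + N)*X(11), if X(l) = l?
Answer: 1793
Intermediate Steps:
N = 288 (N = 2*(-12)² = 2*144 = 288)
(-125 + N)*X(11) = (-125 + 288)*11 = 163*11 = 1793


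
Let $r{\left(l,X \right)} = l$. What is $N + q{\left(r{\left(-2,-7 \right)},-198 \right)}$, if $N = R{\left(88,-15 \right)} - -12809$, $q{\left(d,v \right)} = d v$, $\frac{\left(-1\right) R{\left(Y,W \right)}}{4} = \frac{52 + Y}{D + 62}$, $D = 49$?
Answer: $\frac{1465195}{111} \approx 13200.0$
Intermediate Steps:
$R{\left(Y,W \right)} = - \frac{208}{111} - \frac{4 Y}{111}$ ($R{\left(Y,W \right)} = - 4 \frac{52 + Y}{49 + 62} = - 4 \frac{52 + Y}{111} = - 4 \left(52 + Y\right) \frac{1}{111} = - 4 \left(\frac{52}{111} + \frac{Y}{111}\right) = - \frac{208}{111} - \frac{4 Y}{111}$)
$N = \frac{1421239}{111}$ ($N = \left(- \frac{208}{111} - \frac{352}{111}\right) - -12809 = \left(- \frac{208}{111} - \frac{352}{111}\right) + 12809 = - \frac{560}{111} + 12809 = \frac{1421239}{111} \approx 12804.0$)
$N + q{\left(r{\left(-2,-7 \right)},-198 \right)} = \frac{1421239}{111} - -396 = \frac{1421239}{111} + 396 = \frac{1465195}{111}$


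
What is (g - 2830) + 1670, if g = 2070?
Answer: 910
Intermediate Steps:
(g - 2830) + 1670 = (2070 - 2830) + 1670 = -760 + 1670 = 910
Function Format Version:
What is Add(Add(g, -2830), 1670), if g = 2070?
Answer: 910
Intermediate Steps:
Add(Add(g, -2830), 1670) = Add(Add(2070, -2830), 1670) = Add(-760, 1670) = 910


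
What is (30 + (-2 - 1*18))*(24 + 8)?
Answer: 320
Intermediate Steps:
(30 + (-2 - 1*18))*(24 + 8) = (30 + (-2 - 18))*32 = (30 - 20)*32 = 10*32 = 320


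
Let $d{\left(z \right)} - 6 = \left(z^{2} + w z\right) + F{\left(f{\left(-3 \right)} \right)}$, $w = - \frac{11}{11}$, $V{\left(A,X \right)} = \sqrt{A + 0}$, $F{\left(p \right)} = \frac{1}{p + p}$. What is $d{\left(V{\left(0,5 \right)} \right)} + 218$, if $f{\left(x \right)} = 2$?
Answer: $\frac{897}{4} \approx 224.25$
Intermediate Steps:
$F{\left(p \right)} = \frac{1}{2 p}$
$V{\left(A,X \right)} = \sqrt{A}$
$w = -1$ ($w = \left(-11\right) \frac{1}{11} = -1$)
$d{\left(z \right)} = \frac{25}{4} + z^{2} - z$ ($d{\left(z \right)} = 6 + \left(\left(z^{2} - z\right) + \frac{1}{2 \cdot 2}\right) = 6 + \left(\left(z^{2} - z\right) + \frac{1}{2} \cdot \frac{1}{2}\right) = 6 + \left(\left(z^{2} - z\right) + \frac{1}{4}\right) = 6 + \left(\frac{1}{4} + z^{2} - z\right) = \frac{25}{4} + z^{2} - z$)
$d{\left(V{\left(0,5 \right)} \right)} + 218 = \left(\frac{25}{4} + \left(\sqrt{0}\right)^{2} - \sqrt{0}\right) + 218 = \left(\frac{25}{4} + 0^{2} - 0\right) + 218 = \left(\frac{25}{4} + 0 + 0\right) + 218 = \frac{25}{4} + 218 = \frac{897}{4}$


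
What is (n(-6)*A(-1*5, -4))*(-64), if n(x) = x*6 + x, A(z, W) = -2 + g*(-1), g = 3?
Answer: -13440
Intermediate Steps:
A(z, W) = -5 (A(z, W) = -2 + 3*(-1) = -2 - 3 = -5)
n(x) = 7*x (n(x) = 6*x + x = 7*x)
(n(-6)*A(-1*5, -4))*(-64) = ((7*(-6))*(-5))*(-64) = -42*(-5)*(-64) = 210*(-64) = -13440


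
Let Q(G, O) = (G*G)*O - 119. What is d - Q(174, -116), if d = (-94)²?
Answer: 3520971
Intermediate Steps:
Q(G, O) = -119 + O*G² (Q(G, O) = G²*O - 119 = O*G² - 119 = -119 + O*G²)
d = 8836
d - Q(174, -116) = 8836 - (-119 - 116*174²) = 8836 - (-119 - 116*30276) = 8836 - (-119 - 3512016) = 8836 - 1*(-3512135) = 8836 + 3512135 = 3520971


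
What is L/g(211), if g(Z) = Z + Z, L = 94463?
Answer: 94463/422 ≈ 223.85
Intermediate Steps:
g(Z) = 2*Z
L/g(211) = 94463/((2*211)) = 94463/422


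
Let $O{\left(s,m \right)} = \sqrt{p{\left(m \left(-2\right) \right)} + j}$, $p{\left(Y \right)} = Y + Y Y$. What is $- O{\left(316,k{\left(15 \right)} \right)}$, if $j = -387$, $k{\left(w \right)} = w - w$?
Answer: $- 3 i \sqrt{43} \approx - 19.672 i$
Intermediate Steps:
$p{\left(Y \right)} = Y + Y^{2}$
$k{\left(w \right)} = 0$
$O{\left(s,m \right)} = \sqrt{-387 - 2 m \left(1 - 2 m\right)}$ ($O{\left(s,m \right)} = \sqrt{m \left(-2\right) \left(1 + m \left(-2\right)\right) - 387} = \sqrt{- 2 m \left(1 - 2 m\right) - 387} = \sqrt{-387 - 2 m \left(1 - 2 m\right)}$)
$- O{\left(316,k{\left(15 \right)} \right)} = - \sqrt{-387 + 2 \cdot 0 \left(-1 + 2 \cdot 0\right)} = - \sqrt{-387 + 2 \cdot 0 \left(-1 + 0\right)} = - \sqrt{-387 + 2 \cdot 0 \left(-1\right)} = - \sqrt{-387 + 0} = - \sqrt{-387} = - 3 i \sqrt{43}$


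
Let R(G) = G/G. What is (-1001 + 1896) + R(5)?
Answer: 896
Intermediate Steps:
R(G) = 1
(-1001 + 1896) + R(5) = (-1001 + 1896) + 1 = 895 + 1 = 896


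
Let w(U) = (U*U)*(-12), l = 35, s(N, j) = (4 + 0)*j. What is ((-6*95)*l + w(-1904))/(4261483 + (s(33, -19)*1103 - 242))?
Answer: -1611946/154719 ≈ -10.419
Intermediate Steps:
s(N, j) = 4*j
w(U) = -12*U**2 (w(U) = U**2*(-12) = -12*U**2)
((-6*95)*l + w(-1904))/(4261483 + (s(33, -19)*1103 - 242)) = (-6*95*35 - 12*(-1904)**2)/(4261483 + ((4*(-19))*1103 - 242)) = (-570*35 - 12*3625216)/(4261483 + (-76*1103 - 242)) = (-19950 - 43502592)/(4261483 + (-83828 - 242)) = -43522542/(4261483 - 84070) = -43522542/4177413 = -43522542*1/4177413 = -1611946/154719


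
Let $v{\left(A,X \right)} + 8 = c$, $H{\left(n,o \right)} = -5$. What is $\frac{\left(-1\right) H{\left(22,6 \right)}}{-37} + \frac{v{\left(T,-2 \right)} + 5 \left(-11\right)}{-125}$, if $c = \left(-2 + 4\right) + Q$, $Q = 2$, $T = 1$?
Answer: $\frac{1558}{4625} \approx 0.33686$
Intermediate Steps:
$c = 4$ ($c = \left(-2 + 4\right) + 2 = 2 + 2 = 4$)
$v{\left(A,X \right)} = -4$ ($v{\left(A,X \right)} = -8 + 4 = -4$)
$\frac{\left(-1\right) H{\left(22,6 \right)}}{-37} + \frac{v{\left(T,-2 \right)} + 5 \left(-11\right)}{-125} = \frac{\left(-1\right) \left(-5\right)}{-37} + \frac{-4 + 5 \left(-11\right)}{-125} = 5 \left(- \frac{1}{37}\right) + \left(-4 - 55\right) \left(- \frac{1}{125}\right) = - \frac{5}{37} - - \frac{59}{125} = - \frac{5}{37} + \frac{59}{125} = \frac{1558}{4625}$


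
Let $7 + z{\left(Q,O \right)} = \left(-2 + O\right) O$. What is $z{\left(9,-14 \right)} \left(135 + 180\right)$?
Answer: $68355$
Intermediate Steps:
$z{\left(Q,O \right)} = -7 + O \left(-2 + O\right)$ ($z{\left(Q,O \right)} = -7 + \left(-2 + O\right) O = -7 + O \left(-2 + O\right)$)
$z{\left(9,-14 \right)} \left(135 + 180\right) = \left(-7 + \left(-14\right)^{2} - -28\right) \left(135 + 180\right) = \left(-7 + 196 + 28\right) 315 = 217 \cdot 315 = 68355$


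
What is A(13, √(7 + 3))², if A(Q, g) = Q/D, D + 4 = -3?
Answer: 169/49 ≈ 3.4490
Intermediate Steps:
D = -7 (D = -4 - 3 = -7)
A(Q, g) = -Q/7 (A(Q, g) = Q/(-7) = Q*(-⅐) = -Q/7)
A(13, √(7 + 3))² = (-⅐*13)² = (-13/7)² = 169/49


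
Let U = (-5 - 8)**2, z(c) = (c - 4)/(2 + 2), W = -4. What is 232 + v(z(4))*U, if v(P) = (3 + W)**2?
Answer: 401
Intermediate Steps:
z(c) = -1 + c/4 (z(c) = (-4 + c)/4 = (-4 + c)*(1/4) = -1 + c/4)
U = 169 (U = (-13)**2 = 169)
v(P) = 1 (v(P) = (3 - 4)**2 = (-1)**2 = 1)
232 + v(z(4))*U = 232 + 1*169 = 232 + 169 = 401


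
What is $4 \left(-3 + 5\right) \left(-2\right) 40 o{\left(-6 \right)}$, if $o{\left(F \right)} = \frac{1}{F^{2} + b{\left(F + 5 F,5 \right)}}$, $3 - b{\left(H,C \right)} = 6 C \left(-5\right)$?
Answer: $- \frac{640}{189} \approx -3.3862$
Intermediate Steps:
$b{\left(H,C \right)} = 3 + 30 C$ ($b{\left(H,C \right)} = 3 - 6 C \left(-5\right) = 3 - - 30 C = 3 + 30 C$)
$o{\left(F \right)} = \frac{1}{153 + F^{2}}$ ($o{\left(F \right)} = \frac{1}{F^{2} + \left(3 + 30 \cdot 5\right)} = \frac{1}{F^{2} + \left(3 + 150\right)} = \frac{1}{F^{2} + 153} = \frac{1}{153 + F^{2}}$)
$4 \left(-3 + 5\right) \left(-2\right) 40 o{\left(-6 \right)} = \frac{4 \left(-3 + 5\right) \left(-2\right) 40}{153 + \left(-6\right)^{2}} = \frac{4 \cdot 2 \left(-2\right) 40}{153 + 36} = \frac{8 \left(-2\right) 40}{189} = \left(-16\right) 40 \cdot \frac{1}{189} = \left(-640\right) \frac{1}{189} = - \frac{640}{189}$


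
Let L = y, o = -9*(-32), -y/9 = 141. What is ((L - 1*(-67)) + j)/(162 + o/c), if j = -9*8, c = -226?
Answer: -71981/9081 ≈ -7.9266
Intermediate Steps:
y = -1269 (y = -9*141 = -1269)
o = 288
L = -1269
j = -72
((L - 1*(-67)) + j)/(162 + o/c) = ((-1269 - 1*(-67)) - 72)/(162 + 288/(-226)) = ((-1269 + 67) - 72)/(162 + 288*(-1/226)) = (-1202 - 72)/(162 - 144/113) = -1274/18162/113 = -1274*113/18162 = -71981/9081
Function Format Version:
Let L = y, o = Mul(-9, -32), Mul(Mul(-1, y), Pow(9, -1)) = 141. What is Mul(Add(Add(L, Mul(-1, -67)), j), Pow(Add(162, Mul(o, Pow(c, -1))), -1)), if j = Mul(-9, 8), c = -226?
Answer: Rational(-71981, 9081) ≈ -7.9266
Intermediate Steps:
y = -1269 (y = Mul(-9, 141) = -1269)
o = 288
L = -1269
j = -72
Mul(Add(Add(L, Mul(-1, -67)), j), Pow(Add(162, Mul(o, Pow(c, -1))), -1)) = Mul(Add(Add(-1269, Mul(-1, -67)), -72), Pow(Add(162, Mul(288, Pow(-226, -1))), -1)) = Mul(Add(Add(-1269, 67), -72), Pow(Add(162, Mul(288, Rational(-1, 226))), -1)) = Mul(Add(-1202, -72), Pow(Add(162, Rational(-144, 113)), -1)) = Mul(-1274, Pow(Rational(18162, 113), -1)) = Mul(-1274, Rational(113, 18162)) = Rational(-71981, 9081)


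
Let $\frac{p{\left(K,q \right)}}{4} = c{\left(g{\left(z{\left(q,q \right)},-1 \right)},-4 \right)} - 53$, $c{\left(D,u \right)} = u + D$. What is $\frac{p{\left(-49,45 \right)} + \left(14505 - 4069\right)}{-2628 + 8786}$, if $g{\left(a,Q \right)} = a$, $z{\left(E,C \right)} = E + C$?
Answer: $\frac{5284}{3079} \approx 1.7161$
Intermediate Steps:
$z{\left(E,C \right)} = C + E$
$c{\left(D,u \right)} = D + u$
$p{\left(K,q \right)} = -228 + 8 q$ ($p{\left(K,q \right)} = 4 \left(\left(\left(q + q\right) - 4\right) - 53\right) = 4 \left(\left(2 q - 4\right) - 53\right) = 4 \left(\left(-4 + 2 q\right) - 53\right) = 4 \left(-57 + 2 q\right) = -228 + 8 q$)
$\frac{p{\left(-49,45 \right)} + \left(14505 - 4069\right)}{-2628 + 8786} = \frac{\left(-228 + 8 \cdot 45\right) + \left(14505 - 4069\right)}{-2628 + 8786} = \frac{\left(-228 + 360\right) + \left(14505 - 4069\right)}{6158} = \left(132 + 10436\right) \frac{1}{6158} = 10568 \cdot \frac{1}{6158} = \frac{5284}{3079}$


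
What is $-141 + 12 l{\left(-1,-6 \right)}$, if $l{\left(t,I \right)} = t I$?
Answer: $-69$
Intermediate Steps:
$l{\left(t,I \right)} = I t$
$-141 + 12 l{\left(-1,-6 \right)} = -141 + 12 \left(\left(-6\right) \left(-1\right)\right) = -141 + 12 \cdot 6 = -141 + 72 = -69$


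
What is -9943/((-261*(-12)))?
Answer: -9943/3132 ≈ -3.1746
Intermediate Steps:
-9943/((-261*(-12))) = -9943/3132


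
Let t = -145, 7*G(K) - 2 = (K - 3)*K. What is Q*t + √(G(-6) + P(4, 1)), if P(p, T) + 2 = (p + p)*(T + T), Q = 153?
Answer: -22185 + √22 ≈ -22180.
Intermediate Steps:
G(K) = 2/7 + K*(-3 + K)/7 (G(K) = 2/7 + ((K - 3)*K)/7 = 2/7 + ((-3 + K)*K)/7 = 2/7 + (K*(-3 + K))/7 = 2/7 + K*(-3 + K)/7)
P(p, T) = -2 + 4*T*p (P(p, T) = -2 + (p + p)*(T + T) = -2 + (2*p)*(2*T) = -2 + 4*T*p)
Q*t + √(G(-6) + P(4, 1)) = 153*(-145) + √((2/7 - 3/7*(-6) + (⅐)*(-6)²) + (-2 + 4*1*4)) = -22185 + √((2/7 + 18/7 + (⅐)*36) + (-2 + 16)) = -22185 + √((2/7 + 18/7 + 36/7) + 14) = -22185 + √(8 + 14) = -22185 + √22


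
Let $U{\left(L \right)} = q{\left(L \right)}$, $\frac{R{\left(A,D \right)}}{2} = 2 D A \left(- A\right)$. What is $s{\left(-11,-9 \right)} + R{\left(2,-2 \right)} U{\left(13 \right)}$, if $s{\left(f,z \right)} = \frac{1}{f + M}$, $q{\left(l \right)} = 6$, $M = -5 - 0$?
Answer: $\frac{3071}{16} \approx 191.94$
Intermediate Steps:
$M = -5$ ($M = -5 + 0 = -5$)
$R{\left(A,D \right)} = - 4 D A^{2}$ ($R{\left(A,D \right)} = 2 \cdot 2 D A \left(- A\right) = 2 \cdot 2 A D \left(- A\right) = 2 \left(- 2 D A^{2}\right) = - 4 D A^{2}$)
$U{\left(L \right)} = 6$
$s{\left(f,z \right)} = \frac{1}{-5 + f}$ ($s{\left(f,z \right)} = \frac{1}{f - 5} = \frac{1}{-5 + f}$)
$s{\left(-11,-9 \right)} + R{\left(2,-2 \right)} U{\left(13 \right)} = \frac{1}{-5 - 11} + \left(-4\right) \left(-2\right) 2^{2} \cdot 6 = \frac{1}{-16} + \left(-4\right) \left(-2\right) 4 \cdot 6 = - \frac{1}{16} + 32 \cdot 6 = - \frac{1}{16} + 192 = \frac{3071}{16}$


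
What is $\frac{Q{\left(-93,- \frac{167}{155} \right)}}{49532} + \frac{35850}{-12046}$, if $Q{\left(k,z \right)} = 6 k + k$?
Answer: $- \frac{127397439}{42618748} \approx -2.9892$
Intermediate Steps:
$Q{\left(k,z \right)} = 7 k$
$\frac{Q{\left(-93,- \frac{167}{155} \right)}}{49532} + \frac{35850}{-12046} = \frac{7 \left(-93\right)}{49532} + \frac{35850}{-12046} = \left(-651\right) \frac{1}{49532} + 35850 \left(- \frac{1}{12046}\right) = - \frac{93}{7076} - \frac{17925}{6023} = - \frac{127397439}{42618748}$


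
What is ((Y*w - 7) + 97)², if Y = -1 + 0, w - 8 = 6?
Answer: 5776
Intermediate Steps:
w = 14 (w = 8 + 6 = 14)
Y = -1
((Y*w - 7) + 97)² = ((-1*14 - 7) + 97)² = ((-14 - 7) + 97)² = (-21 + 97)² = 76² = 5776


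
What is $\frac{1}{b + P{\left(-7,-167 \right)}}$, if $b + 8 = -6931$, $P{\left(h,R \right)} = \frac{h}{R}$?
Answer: $- \frac{167}{1158806} \approx -0.00014411$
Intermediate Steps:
$b = -6939$ ($b = -8 - 6931 = -6939$)
$\frac{1}{b + P{\left(-7,-167 \right)}} = \frac{1}{-6939 - \frac{7}{-167}} = \frac{1}{-6939 - - \frac{7}{167}} = \frac{1}{-6939 + \frac{7}{167}} = \frac{1}{- \frac{1158806}{167}} = - \frac{167}{1158806}$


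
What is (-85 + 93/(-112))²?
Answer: 92409769/12544 ≈ 7366.9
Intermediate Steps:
(-85 + 93/(-112))² = (-85 + 93*(-1/112))² = (-85 - 93/112)² = (-9613/112)² = 92409769/12544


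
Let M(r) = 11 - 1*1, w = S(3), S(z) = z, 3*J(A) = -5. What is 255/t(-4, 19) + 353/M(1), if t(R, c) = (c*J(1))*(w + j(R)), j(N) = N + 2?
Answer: 5177/190 ≈ 27.247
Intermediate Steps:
J(A) = -5/3 (J(A) = (1/3)*(-5) = -5/3)
j(N) = 2 + N
w = 3
t(R, c) = -5*c*(5 + R)/3 (t(R, c) = (c*(-5/3))*(3 + (2 + R)) = (-5*c/3)*(5 + R) = -5*c*(5 + R)/3)
M(r) = 10 (M(r) = 11 - 1 = 10)
255/t(-4, 19) + 353/M(1) = 255/((-5/3*19*(5 - 4))) + 353/10 = 255/((-5/3*19*1)) + 353*(1/10) = 255/(-95/3) + 353/10 = 255*(-3/95) + 353/10 = -153/19 + 353/10 = 5177/190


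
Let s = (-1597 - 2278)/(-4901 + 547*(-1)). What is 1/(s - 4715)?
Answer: -5448/25683445 ≈ -0.00021212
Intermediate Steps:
s = 3875/5448 (s = -3875/(-4901 - 547) = -3875/(-5448) = -3875*(-1/5448) = 3875/5448 ≈ 0.71127)
1/(s - 4715) = 1/(3875/5448 - 4715) = 1/(-25683445/5448) = -5448/25683445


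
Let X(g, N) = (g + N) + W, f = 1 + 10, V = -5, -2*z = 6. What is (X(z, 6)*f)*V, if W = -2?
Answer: -55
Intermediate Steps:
z = -3 (z = -1/2*6 = -3)
f = 11
X(g, N) = -2 + N + g (X(g, N) = (g + N) - 2 = (N + g) - 2 = -2 + N + g)
(X(z, 6)*f)*V = ((-2 + 6 - 3)*11)*(-5) = (1*11)*(-5) = 11*(-5) = -55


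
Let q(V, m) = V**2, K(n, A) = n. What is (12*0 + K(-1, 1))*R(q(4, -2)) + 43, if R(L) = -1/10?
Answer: 431/10 ≈ 43.100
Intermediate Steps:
R(L) = -1/10 (R(L) = -1*1/10 = -1/10)
(12*0 + K(-1, 1))*R(q(4, -2)) + 43 = (12*0 - 1)*(-1/10) + 43 = (0 - 1)*(-1/10) + 43 = -1*(-1/10) + 43 = 1/10 + 43 = 431/10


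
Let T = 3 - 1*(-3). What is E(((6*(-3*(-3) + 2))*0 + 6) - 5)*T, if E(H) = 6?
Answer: 36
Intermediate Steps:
T = 6 (T = 3 + 3 = 6)
E(((6*(-3*(-3) + 2))*0 + 6) - 5)*T = 6*6 = 36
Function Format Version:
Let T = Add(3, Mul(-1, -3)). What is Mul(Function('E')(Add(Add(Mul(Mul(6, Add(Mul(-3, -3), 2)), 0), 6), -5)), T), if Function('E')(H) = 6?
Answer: 36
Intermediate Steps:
T = 6 (T = Add(3, 3) = 6)
Mul(Function('E')(Add(Add(Mul(Mul(6, Add(Mul(-3, -3), 2)), 0), 6), -5)), T) = Mul(6, 6) = 36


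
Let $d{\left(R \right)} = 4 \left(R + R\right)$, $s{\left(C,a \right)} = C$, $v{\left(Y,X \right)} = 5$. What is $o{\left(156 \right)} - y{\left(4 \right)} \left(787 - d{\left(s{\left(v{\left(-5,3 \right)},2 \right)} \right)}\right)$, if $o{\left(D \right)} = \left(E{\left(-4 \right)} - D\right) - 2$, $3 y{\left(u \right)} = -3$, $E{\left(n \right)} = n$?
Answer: $585$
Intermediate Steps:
$y{\left(u \right)} = -1$ ($y{\left(u \right)} = \frac{1}{3} \left(-3\right) = -1$)
$o{\left(D \right)} = -6 - D$ ($o{\left(D \right)} = \left(-4 - D\right) - 2 = -6 - D$)
$d{\left(R \right)} = 8 R$ ($d{\left(R \right)} = 4 \cdot 2 R = 8 R$)
$o{\left(156 \right)} - y{\left(4 \right)} \left(787 - d{\left(s{\left(v{\left(-5,3 \right)},2 \right)} \right)}\right) = \left(-6 - 156\right) - - (787 - 8 \cdot 5) = \left(-6 - 156\right) - - (787 - 40) = -162 - - (787 - 40) = -162 - \left(-1\right) 747 = -162 - -747 = -162 + 747 = 585$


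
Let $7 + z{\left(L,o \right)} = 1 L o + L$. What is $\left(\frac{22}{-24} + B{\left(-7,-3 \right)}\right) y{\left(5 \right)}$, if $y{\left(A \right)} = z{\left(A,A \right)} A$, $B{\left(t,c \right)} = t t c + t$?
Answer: $- \frac{213785}{12} \approx -17815.0$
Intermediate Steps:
$z{\left(L,o \right)} = -7 + L + L o$ ($z{\left(L,o \right)} = -7 + \left(1 L o + L\right) = -7 + \left(L o + L\right) = -7 + \left(L + L o\right) = -7 + L + L o$)
$B{\left(t,c \right)} = t + c t^{2}$ ($B{\left(t,c \right)} = t^{2} c + t = c t^{2} + t = t + c t^{2}$)
$y{\left(A \right)} = A \left(-7 + A + A^{2}\right)$ ($y{\left(A \right)} = \left(-7 + A + A A\right) A = \left(-7 + A + A^{2}\right) A = A \left(-7 + A + A^{2}\right)$)
$\left(\frac{22}{-24} + B{\left(-7,-3 \right)}\right) y{\left(5 \right)} = \left(\frac{22}{-24} - 7 \left(1 - -21\right)\right) 5 \left(-7 + 5 + 5^{2}\right) = \left(22 \left(- \frac{1}{24}\right) - 7 \left(1 + 21\right)\right) 5 \left(-7 + 5 + 25\right) = \left(- \frac{11}{12} - 154\right) 5 \cdot 23 = \left(- \frac{11}{12} - 154\right) 115 = \left(- \frac{1859}{12}\right) 115 = - \frac{213785}{12}$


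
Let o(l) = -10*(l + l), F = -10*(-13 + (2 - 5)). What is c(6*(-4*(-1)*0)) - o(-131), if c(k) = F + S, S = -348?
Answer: -2808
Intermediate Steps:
F = 160 (F = -10*(-13 - 3) = -10*(-16) = 160)
o(l) = -20*l
c(k) = -188 (c(k) = 160 - 348 = -188)
c(6*(-4*(-1)*0)) - o(-131) = -188 - (-20)*(-131) = -188 - 1*2620 = -188 - 2620 = -2808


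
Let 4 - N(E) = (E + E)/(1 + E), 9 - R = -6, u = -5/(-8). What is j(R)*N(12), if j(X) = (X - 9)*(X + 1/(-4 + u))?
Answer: 22232/117 ≈ 190.02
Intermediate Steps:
u = 5/8 (u = -5*(-⅛) = 5/8 ≈ 0.62500)
R = 15 (R = 9 - 1*(-6) = 9 + 6 = 15)
j(X) = (-9 + X)*(-8/27 + X) (j(X) = (X - 9)*(X + 1/(-4 + 5/8)) = (-9 + X)*(X + 1/(-27/8)) = (-9 + X)*(X - 8/27) = (-9 + X)*(-8/27 + X))
N(E) = 4 - 2*E/(1 + E) (N(E) = 4 - (E + E)/(1 + E) = 4 - 2*E/(1 + E))
j(R)*N(12) = (8/3 + 15² - 251/27*15)*(2*(2 + 12)/(1 + 12)) = (8/3 + 225 - 1255/9)*(2*14/13) = 794*(2*(1/13)*14)/9 = (794/9)*(28/13) = 22232/117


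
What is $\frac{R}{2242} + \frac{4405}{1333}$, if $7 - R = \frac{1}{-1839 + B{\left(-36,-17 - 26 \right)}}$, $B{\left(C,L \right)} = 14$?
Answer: $\frac{9020374329}{2727084725} \approx 3.3077$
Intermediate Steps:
$R = \frac{12776}{1825}$ ($R = 7 - \frac{1}{-1839 + 14} = 7 - \frac{1}{-1825} = 7 - - \frac{1}{1825} = 7 + \frac{1}{1825} = \frac{12776}{1825} \approx 7.0005$)
$\frac{R}{2242} + \frac{4405}{1333} = \frac{12776}{1825 \cdot 2242} + \frac{4405}{1333} = \frac{12776}{1825} \cdot \frac{1}{2242} + 4405 \cdot \frac{1}{1333} = \frac{6388}{2045825} + \frac{4405}{1333} = \frac{9020374329}{2727084725}$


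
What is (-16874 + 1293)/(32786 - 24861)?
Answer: -15581/7925 ≈ -1.9661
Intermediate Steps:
(-16874 + 1293)/(32786 - 24861) = -15581/7925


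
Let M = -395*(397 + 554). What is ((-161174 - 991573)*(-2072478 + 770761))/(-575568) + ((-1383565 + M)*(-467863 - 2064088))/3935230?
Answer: -37125517125050061/25166582896 ≈ -1.4752e+6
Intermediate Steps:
M = -375645 (M = -395*951 = -375645)
((-161174 - 991573)*(-2072478 + 770761))/(-575568) + ((-1383565 + M)*(-467863 - 2064088))/3935230 = ((-161174 - 991573)*(-2072478 + 770761))/(-575568) + ((-1383565 - 375645)*(-467863 - 2064088))/3935230 = -1152747*(-1301717)*(-1/575568) - 1759210*(-2531951)*(1/3935230) = 1500550366599*(-1/575568) + 4454233518710*(1/3935230) = -166727818511/63952 + 445423351871/393523 = -37125517125050061/25166582896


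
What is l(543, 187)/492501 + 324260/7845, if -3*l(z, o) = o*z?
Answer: 37427/907 ≈ 41.265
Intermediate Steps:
l(z, o) = -o*z/3
l(543, 187)/492501 + 324260/7845 = -1/3*187*543/492501 + 324260/7845 = -33847*1/492501 + 324260*(1/7845) = -187/2721 + 124/3 = 37427/907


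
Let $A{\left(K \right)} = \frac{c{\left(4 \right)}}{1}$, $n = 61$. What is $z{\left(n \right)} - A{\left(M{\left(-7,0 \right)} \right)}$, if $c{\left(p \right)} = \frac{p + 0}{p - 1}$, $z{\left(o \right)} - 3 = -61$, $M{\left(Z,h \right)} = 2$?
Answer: $- \frac{178}{3} \approx -59.333$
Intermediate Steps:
$z{\left(o \right)} = -58$ ($z{\left(o \right)} = 3 - 61 = -58$)
$c{\left(p \right)} = \frac{p}{-1 + p}$
$A{\left(K \right)} = \frac{4}{3}$ ($A{\left(K \right)} = \frac{4 \frac{1}{-1 + 4}}{1} = 1 \cdot \frac{4}{3} = \frac{4}{3}$)
$z{\left(n \right)} - A{\left(M{\left(-7,0 \right)} \right)} = -58 - \frac{4}{3} = - \frac{178}{3}$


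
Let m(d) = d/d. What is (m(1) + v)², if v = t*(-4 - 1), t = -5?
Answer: 676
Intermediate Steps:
m(d) = 1
v = 25 (v = -5*(-4 - 1) = -5*(-5) = 25)
(m(1) + v)² = (1 + 25)² = 26² = 676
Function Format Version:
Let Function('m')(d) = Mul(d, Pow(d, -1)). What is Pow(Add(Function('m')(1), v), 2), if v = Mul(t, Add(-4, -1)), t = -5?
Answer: 676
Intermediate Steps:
Function('m')(d) = 1
v = 25 (v = Mul(-5, Add(-4, -1)) = Mul(-5, -5) = 25)
Pow(Add(Function('m')(1), v), 2) = Pow(Add(1, 25), 2) = Pow(26, 2) = 676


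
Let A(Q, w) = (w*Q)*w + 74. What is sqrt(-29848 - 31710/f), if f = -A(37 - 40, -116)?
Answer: I*sqrt(12115670656117)/20147 ≈ 172.77*I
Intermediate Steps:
A(Q, w) = 74 + Q*w**2 (A(Q, w) = (Q*w)*w + 74 = Q*w**2 + 74 = 74 + Q*w**2)
f = 40294 (f = -(74 + (37 - 40)*(-116)**2) = -(74 - 3*13456) = -(74 - 40368) = -1*(-40294) = 40294)
sqrt(-29848 - 31710/f) = sqrt(-29848 - 31710/40294) = sqrt(-29848 - 31710*1/40294) = sqrt(-29848 - 15855/20147) = sqrt(-601363511/20147) = I*sqrt(12115670656117)/20147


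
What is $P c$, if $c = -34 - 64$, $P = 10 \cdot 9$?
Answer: $-8820$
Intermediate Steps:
$P = 90$
$c = -98$ ($c = -34 - 64 = -98$)
$P c = 90 \left(-98\right) = -8820$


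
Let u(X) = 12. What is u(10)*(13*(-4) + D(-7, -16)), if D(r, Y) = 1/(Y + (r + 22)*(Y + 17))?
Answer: -636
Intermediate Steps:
D(r, Y) = 1/(Y + (17 + Y)*(22 + r)) (D(r, Y) = 1/(Y + (22 + r)*(17 + Y)) = 1/(Y + (17 + Y)*(22 + r)))
u(10)*(13*(-4) + D(-7, -16)) = 12*(13*(-4) + 1/(374 + 17*(-7) + 23*(-16) - 16*(-7))) = 12*(-52 + 1/(374 - 119 - 368 + 112)) = 12*(-52 + 1/(-1)) = 12*(-52 - 1) = 12*(-53) = -636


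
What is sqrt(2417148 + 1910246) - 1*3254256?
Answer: -3254256 + sqrt(4327394) ≈ -3.2522e+6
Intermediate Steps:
sqrt(2417148 + 1910246) - 1*3254256 = sqrt(4327394) - 3254256 = -3254256 + sqrt(4327394)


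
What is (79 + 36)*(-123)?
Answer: -14145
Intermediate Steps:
(79 + 36)*(-123) = 115*(-123) = -14145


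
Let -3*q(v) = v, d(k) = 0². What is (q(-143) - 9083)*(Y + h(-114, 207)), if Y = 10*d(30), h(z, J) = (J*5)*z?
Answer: 1066078980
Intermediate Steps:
d(k) = 0
q(v) = -v/3
h(z, J) = 5*J*z (h(z, J) = (5*J)*z = 5*J*z)
Y = 0 (Y = 10*0 = 0)
(q(-143) - 9083)*(Y + h(-114, 207)) = (-⅓*(-143) - 9083)*(0 + 5*207*(-114)) = (143/3 - 9083)*(0 - 117990) = -27106/3*(-117990) = 1066078980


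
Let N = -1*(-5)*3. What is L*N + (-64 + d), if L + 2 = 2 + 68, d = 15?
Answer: 971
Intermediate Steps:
N = 15 (N = 5*3 = 15)
L = 68 (L = -2 + (2 + 68) = -2 + 70 = 68)
L*N + (-64 + d) = 68*15 + (-64 + 15) = 1020 - 49 = 971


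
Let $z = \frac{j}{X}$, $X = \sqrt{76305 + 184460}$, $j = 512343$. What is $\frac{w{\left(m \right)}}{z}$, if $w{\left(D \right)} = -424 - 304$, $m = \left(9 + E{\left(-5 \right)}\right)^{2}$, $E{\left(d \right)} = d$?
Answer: $- \frac{56 \sqrt{260765}}{39411} \approx -0.7256$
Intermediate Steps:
$X = \sqrt{260765} \approx 510.65$
$m = 16$ ($m = \left(9 - 5\right)^{2} = 4^{2} = 16$)
$w{\left(D \right)} = -728$
$z = \frac{512343 \sqrt{260765}}{260765}$ ($z = \frac{512343}{\sqrt{260765}} = 512343 \frac{\sqrt{260765}}{260765} = \frac{512343 \sqrt{260765}}{260765} \approx 1003.3$)
$\frac{w{\left(m \right)}}{z} = - \frac{728}{\frac{512343}{260765} \sqrt{260765}} = - 728 \frac{\sqrt{260765}}{512343} = - \frac{56 \sqrt{260765}}{39411}$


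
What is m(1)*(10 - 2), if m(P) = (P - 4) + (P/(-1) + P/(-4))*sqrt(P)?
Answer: -34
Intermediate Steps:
m(P) = -4 + P - 5*P**(3/2)/4 (m(P) = (-4 + P) + (P*(-1) + P*(-1/4))*sqrt(P) = (-4 + P) + (-P - P/4)*sqrt(P) = (-4 + P) + (-5*P/4)*sqrt(P) = (-4 + P) - 5*P**(3/2)/4 = -4 + P - 5*P**(3/2)/4)
m(1)*(10 - 2) = (-4 + 1 - 5*1**(3/2)/4)*(10 - 2) = (-4 + 1 - 5/4*1)*8 = (-4 + 1 - 5/4)*8 = -17/4*8 = -34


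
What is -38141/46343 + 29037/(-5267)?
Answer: -1546550338/244088581 ≈ -6.3360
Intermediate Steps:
-38141/46343 + 29037/(-5267) = -38141*1/46343 + 29037*(-1/5267) = -38141/46343 - 29037/5267 = -1546550338/244088581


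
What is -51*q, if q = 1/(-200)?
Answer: 51/200 ≈ 0.25500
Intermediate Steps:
q = -1/200 ≈ -0.0050000
-51*q = -51*(-1)/200 = -1*(-51/200) = 51/200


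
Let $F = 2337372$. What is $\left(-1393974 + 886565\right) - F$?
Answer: $-2844781$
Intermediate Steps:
$\left(-1393974 + 886565\right) - F = \left(-1393974 + 886565\right) - 2337372 = -507409 - 2337372 = -2844781$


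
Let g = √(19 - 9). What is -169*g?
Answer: -169*√10 ≈ -534.42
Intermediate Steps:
g = √10 ≈ 3.1623
-169*g = -169*√10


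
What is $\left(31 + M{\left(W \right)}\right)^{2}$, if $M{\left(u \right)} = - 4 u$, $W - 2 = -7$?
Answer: $2601$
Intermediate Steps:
$W = -5$ ($W = 2 - 7 = -5$)
$\left(31 + M{\left(W \right)}\right)^{2} = \left(31 - -20\right)^{2} = \left(31 + 20\right)^{2} = 51^{2} = 2601$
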